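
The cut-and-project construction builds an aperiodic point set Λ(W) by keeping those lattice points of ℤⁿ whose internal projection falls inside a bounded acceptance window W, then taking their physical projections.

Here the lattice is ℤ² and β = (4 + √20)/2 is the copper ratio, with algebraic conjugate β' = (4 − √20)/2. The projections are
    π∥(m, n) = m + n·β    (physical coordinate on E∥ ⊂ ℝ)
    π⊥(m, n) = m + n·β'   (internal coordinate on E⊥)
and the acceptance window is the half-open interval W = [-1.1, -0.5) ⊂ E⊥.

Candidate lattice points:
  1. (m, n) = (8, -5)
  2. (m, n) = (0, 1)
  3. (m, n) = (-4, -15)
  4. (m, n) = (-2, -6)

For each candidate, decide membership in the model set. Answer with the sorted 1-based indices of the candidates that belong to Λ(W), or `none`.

Compute β' = (4−√20)/2 = -0.2361, so π⊥(m,n) = m -0.2361·n.
#1 (8,-5): internal coord 8 + (-5)·β' = +9.1803; +9.1803 ∉ [-1.1, -0.5) → out
#2 (0,1): internal coord 0 + (1)·β' = -0.2361; -0.2361 ∉ [-1.1, -0.5) → out
#3 (-4,-15): internal coord -4 + (-15)·β' = -0.4590; -0.4590 ∉ [-1.1, -0.5) → out
#4 (-2,-6): internal coord -2 + (-6)·β' = -0.5836; -0.5836 ∈ [-1.1, -0.5) → IN Λ

4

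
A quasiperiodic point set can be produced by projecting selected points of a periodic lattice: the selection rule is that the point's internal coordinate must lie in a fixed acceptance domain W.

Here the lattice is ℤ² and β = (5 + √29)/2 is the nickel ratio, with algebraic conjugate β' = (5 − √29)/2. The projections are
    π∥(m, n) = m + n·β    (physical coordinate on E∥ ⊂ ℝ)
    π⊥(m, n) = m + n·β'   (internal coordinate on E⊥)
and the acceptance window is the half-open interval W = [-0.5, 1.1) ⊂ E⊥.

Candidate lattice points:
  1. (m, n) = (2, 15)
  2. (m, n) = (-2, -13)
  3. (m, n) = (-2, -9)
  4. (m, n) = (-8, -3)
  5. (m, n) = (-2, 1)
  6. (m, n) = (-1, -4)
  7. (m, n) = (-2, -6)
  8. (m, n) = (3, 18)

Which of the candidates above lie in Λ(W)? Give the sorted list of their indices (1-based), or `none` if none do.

2, 3, 6, 8

Compute β' = (5−√29)/2 = -0.1926, so π⊥(m,n) = m -0.1926·n.
[1] lift (2,15): star map gives -0.8887; window check -0.5 ≤ -0.8887 < 1.1 is false → out
[2] lift (-2,-13): star map gives 0.5036; window check -0.5 ≤ 0.5036 < 1.1 is true → IN Λ
[3] lift (-2,-9): star map gives -0.2668; window check -0.5 ≤ -0.2668 < 1.1 is true → IN Λ
[4] lift (-8,-3): star map gives -7.4223; window check -0.5 ≤ -7.4223 < 1.1 is false → out
[5] lift (-2,1): star map gives -2.1926; window check -0.5 ≤ -2.1926 < 1.1 is false → out
[6] lift (-1,-4): star map gives -0.2297; window check -0.5 ≤ -0.2297 < 1.1 is true → IN Λ
[7] lift (-2,-6): star map gives -0.8445; window check -0.5 ≤ -0.8445 < 1.1 is false → out
[8] lift (3,18): star map gives -0.4665; window check -0.5 ≤ -0.4665 < 1.1 is true → IN Λ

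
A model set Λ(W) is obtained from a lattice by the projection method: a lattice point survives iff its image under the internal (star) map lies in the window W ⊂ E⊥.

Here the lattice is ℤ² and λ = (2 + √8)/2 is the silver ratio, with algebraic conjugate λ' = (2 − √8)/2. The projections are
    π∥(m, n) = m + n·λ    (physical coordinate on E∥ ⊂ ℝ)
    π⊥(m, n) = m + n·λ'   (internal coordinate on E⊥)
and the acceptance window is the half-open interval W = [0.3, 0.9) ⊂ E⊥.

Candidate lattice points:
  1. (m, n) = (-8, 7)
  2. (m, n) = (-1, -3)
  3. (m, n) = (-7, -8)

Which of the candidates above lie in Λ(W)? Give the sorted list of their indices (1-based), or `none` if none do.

none

Numerically λ ≈ 2.41421 and λ' = −1/λ ≈ -0.41421.
candidate 1: (m,n)=(-8,7) → π∥ = -8+7·λ ≈ 8.89949, π⊥ = -8+7·λ' ≈ -10.89949 ∉ [0.3, 0.9) ⇒ out
candidate 2: (m,n)=(-1,-3) → π∥ = -1-3·λ ≈ -8.24264, π⊥ = -1-3·λ' ≈ 0.24264 ∉ [0.3, 0.9) ⇒ out
candidate 3: (m,n)=(-7,-8) → π∥ = -7-8·λ ≈ -26.31371, π⊥ = -7-8·λ' ≈ -3.68629 ∉ [0.3, 0.9) ⇒ out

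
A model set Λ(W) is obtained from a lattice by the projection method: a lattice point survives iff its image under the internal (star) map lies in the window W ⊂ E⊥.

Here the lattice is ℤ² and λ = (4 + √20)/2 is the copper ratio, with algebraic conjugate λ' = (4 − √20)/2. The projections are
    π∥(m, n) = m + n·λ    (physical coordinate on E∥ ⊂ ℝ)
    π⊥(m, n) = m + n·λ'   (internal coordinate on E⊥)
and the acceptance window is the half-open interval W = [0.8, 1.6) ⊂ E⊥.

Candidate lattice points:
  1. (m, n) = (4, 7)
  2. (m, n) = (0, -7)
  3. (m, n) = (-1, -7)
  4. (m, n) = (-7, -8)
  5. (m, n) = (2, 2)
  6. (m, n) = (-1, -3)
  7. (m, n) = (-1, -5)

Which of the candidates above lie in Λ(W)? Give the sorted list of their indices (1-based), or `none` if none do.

λ' = (4−√20)/2 ≈ -0.236068.
candidate 1: (m,n)=(4,7) → π∥ = 4+7·λ ≈ 33.652476, π⊥ = 4+7·λ' ≈ 2.347524 ∉ [0.8, 1.6) ⇒ out
candidate 2: (m,n)=(0,-7) → π∥ = 0-7·λ ≈ -29.652476, π⊥ = 0-7·λ' ≈ 1.652476 ∉ [0.8, 1.6) ⇒ out
candidate 3: (m,n)=(-1,-7) → π∥ = -1-7·λ ≈ -30.652476, π⊥ = -1-7·λ' ≈ 0.652476 ∉ [0.8, 1.6) ⇒ out
candidate 4: (m,n)=(-7,-8) → π∥ = -7-8·λ ≈ -40.888544, π⊥ = -7-8·λ' ≈ -5.111456 ∉ [0.8, 1.6) ⇒ out
candidate 5: (m,n)=(2,2) → π∥ = 2+2·λ ≈ 10.472136, π⊥ = 2+2·λ' ≈ 1.527864 ∈ [0.8, 1.6) ⇒ IN Λ
candidate 6: (m,n)=(-1,-3) → π∥ = -1-3·λ ≈ -13.708204, π⊥ = -1-3·λ' ≈ -0.291796 ∉ [0.8, 1.6) ⇒ out
candidate 7: (m,n)=(-1,-5) → π∥ = -1-5·λ ≈ -22.180340, π⊥ = -1-5·λ' ≈ 0.180340 ∉ [0.8, 1.6) ⇒ out

5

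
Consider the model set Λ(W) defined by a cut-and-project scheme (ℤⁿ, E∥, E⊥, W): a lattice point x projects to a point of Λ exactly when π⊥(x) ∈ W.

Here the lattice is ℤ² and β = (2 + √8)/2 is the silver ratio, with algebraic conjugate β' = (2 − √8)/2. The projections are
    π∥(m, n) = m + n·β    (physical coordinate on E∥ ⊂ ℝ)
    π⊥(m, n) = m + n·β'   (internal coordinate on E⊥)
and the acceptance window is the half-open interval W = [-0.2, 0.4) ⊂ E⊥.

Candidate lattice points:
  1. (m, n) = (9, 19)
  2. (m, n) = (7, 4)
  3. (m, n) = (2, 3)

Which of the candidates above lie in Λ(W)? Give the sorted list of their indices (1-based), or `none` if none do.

none

Numerically β ≈ 2.4142 and β' = −1/β ≈ -0.4142.
#1 (9,19): internal coord 9 + (19)·β' = +1.1299; +1.1299 ∉ [-0.2, 0.4) → out
#2 (7,4): internal coord 7 + (4)·β' = +5.3431; +5.3431 ∉ [-0.2, 0.4) → out
#3 (2,3): internal coord 2 + (3)·β' = +0.7574; +0.7574 ∉ [-0.2, 0.4) → out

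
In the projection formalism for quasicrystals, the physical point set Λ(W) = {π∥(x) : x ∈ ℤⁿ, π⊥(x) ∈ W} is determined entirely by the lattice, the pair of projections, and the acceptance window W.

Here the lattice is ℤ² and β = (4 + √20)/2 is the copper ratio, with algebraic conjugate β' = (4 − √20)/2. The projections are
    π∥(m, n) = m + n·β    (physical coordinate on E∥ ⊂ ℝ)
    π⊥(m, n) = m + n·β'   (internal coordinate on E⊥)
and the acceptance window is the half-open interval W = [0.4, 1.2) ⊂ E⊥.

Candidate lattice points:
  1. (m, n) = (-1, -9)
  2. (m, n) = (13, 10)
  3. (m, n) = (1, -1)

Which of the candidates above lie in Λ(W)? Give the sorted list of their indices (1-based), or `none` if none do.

1

Compute β' = (4−√20)/2 = -0.23607, so π⊥(m,n) = m -0.23607·n.
candidate 1: (m,n)=(-1,-9) → π∥ = -1-9·β ≈ -39.12461, π⊥ = -1-9·β' ≈ 1.12461 ∈ [0.4, 1.2) ⇒ IN Λ
candidate 2: (m,n)=(13,10) → π∥ = 13+10·β ≈ 55.36068, π⊥ = 13+10·β' ≈ 10.63932 ∉ [0.4, 1.2) ⇒ out
candidate 3: (m,n)=(1,-1) → π∥ = 1-1·β ≈ -3.23607, π⊥ = 1-1·β' ≈ 1.23607 ∉ [0.4, 1.2) ⇒ out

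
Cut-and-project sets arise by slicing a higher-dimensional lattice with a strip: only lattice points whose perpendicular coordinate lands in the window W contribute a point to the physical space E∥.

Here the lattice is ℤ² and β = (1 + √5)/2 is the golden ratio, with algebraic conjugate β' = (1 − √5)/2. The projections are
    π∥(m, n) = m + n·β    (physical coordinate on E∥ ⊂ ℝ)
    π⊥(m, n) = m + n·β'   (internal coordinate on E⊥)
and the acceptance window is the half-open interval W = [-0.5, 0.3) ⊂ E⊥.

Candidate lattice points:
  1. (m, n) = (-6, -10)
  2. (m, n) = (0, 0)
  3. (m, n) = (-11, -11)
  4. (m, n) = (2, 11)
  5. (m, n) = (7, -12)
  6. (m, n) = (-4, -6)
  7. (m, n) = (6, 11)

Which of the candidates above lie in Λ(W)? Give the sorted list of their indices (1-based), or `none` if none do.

Compute β' = (1−√5)/2 = -0.61803, so π⊥(m,n) = m -0.61803·n.
[1] lift (-6,-10): star map gives 0.18034; window check -0.5 ≤ 0.18034 < 0.3 is true → IN Λ
[2] lift (0,0): star map gives 0.00000; window check -0.5 ≤ 0.00000 < 0.3 is true → IN Λ
[3] lift (-11,-11): star map gives -4.20163; window check -0.5 ≤ -4.20163 < 0.3 is false → out
[4] lift (2,11): star map gives -4.79837; window check -0.5 ≤ -4.79837 < 0.3 is false → out
[5] lift (7,-12): star map gives 14.41641; window check -0.5 ≤ 14.41641 < 0.3 is false → out
[6] lift (-4,-6): star map gives -0.29180; window check -0.5 ≤ -0.29180 < 0.3 is true → IN Λ
[7] lift (6,11): star map gives -0.79837; window check -0.5 ≤ -0.79837 < 0.3 is false → out

1, 2, 6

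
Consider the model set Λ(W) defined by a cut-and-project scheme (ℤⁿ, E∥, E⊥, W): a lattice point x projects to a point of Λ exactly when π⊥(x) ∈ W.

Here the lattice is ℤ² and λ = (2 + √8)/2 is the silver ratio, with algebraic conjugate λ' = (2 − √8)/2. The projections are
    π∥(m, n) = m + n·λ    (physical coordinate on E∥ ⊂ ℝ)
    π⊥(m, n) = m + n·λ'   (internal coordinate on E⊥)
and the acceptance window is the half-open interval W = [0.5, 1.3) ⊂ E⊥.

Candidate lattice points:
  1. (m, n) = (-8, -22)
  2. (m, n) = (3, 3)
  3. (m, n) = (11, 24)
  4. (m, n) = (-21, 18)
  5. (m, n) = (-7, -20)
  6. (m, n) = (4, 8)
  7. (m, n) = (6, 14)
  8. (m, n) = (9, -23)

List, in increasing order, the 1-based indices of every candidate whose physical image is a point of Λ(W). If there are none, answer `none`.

1, 3, 5, 6

Numerically λ ≈ 2.41421 and λ' = −1/λ ≈ -0.41421.
candidate 1: (m,n)=(-8,-22) → π∥ = -8-22·λ ≈ -61.11270, π⊥ = -8-22·λ' ≈ 1.11270 ∈ [0.5, 1.3) ⇒ IN Λ
candidate 2: (m,n)=(3,3) → π∥ = 3+3·λ ≈ 10.24264, π⊥ = 3+3·λ' ≈ 1.75736 ∉ [0.5, 1.3) ⇒ out
candidate 3: (m,n)=(11,24) → π∥ = 11+24·λ ≈ 68.94113, π⊥ = 11+24·λ' ≈ 1.05887 ∈ [0.5, 1.3) ⇒ IN Λ
candidate 4: (m,n)=(-21,18) → π∥ = -21+18·λ ≈ 22.45584, π⊥ = -21+18·λ' ≈ -28.45584 ∉ [0.5, 1.3) ⇒ out
candidate 5: (m,n)=(-7,-20) → π∥ = -7-20·λ ≈ -55.28427, π⊥ = -7-20·λ' ≈ 1.28427 ∈ [0.5, 1.3) ⇒ IN Λ
candidate 6: (m,n)=(4,8) → π∥ = 4+8·λ ≈ 23.31371, π⊥ = 4+8·λ' ≈ 0.68629 ∈ [0.5, 1.3) ⇒ IN Λ
candidate 7: (m,n)=(6,14) → π∥ = 6+14·λ ≈ 39.79899, π⊥ = 6+14·λ' ≈ 0.20101 ∉ [0.5, 1.3) ⇒ out
candidate 8: (m,n)=(9,-23) → π∥ = 9-23·λ ≈ -46.52691, π⊥ = 9-23·λ' ≈ 18.52691 ∉ [0.5, 1.3) ⇒ out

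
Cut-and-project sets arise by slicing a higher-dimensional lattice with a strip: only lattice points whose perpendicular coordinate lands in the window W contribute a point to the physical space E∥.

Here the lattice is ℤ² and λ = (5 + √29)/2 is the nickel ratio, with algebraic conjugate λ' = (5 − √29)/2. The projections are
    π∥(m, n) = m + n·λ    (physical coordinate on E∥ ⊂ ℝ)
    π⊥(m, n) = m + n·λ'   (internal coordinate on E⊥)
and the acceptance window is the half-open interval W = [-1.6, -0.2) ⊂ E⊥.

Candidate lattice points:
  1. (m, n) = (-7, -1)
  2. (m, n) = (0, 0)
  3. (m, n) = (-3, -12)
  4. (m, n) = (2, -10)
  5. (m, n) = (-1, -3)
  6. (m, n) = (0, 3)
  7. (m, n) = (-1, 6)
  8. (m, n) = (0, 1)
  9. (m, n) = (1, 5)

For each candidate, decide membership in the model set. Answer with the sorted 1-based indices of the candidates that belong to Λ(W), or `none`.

3, 5, 6

λ' = (5−√29)/2 ≈ -0.1926.
candidate 1: (m,n)=(-7,-1) → π∥ = -7-1·λ ≈ -12.1926, π⊥ = -7-1·λ' ≈ -6.8074 ∉ [-1.6, -0.2) ⇒ out
candidate 2: (m,n)=(0,0) → π∥ = 0+0·λ ≈ 0.0000, π⊥ = 0+0·λ' ≈ 0.0000 ∉ [-1.6, -0.2) ⇒ out
candidate 3: (m,n)=(-3,-12) → π∥ = -3-12·λ ≈ -65.3110, π⊥ = -3-12·λ' ≈ -0.6890 ∈ [-1.6, -0.2) ⇒ IN Λ
candidate 4: (m,n)=(2,-10) → π∥ = 2-10·λ ≈ -49.9258, π⊥ = 2-10·λ' ≈ 3.9258 ∉ [-1.6, -0.2) ⇒ out
candidate 5: (m,n)=(-1,-3) → π∥ = -1-3·λ ≈ -16.5777, π⊥ = -1-3·λ' ≈ -0.4223 ∈ [-1.6, -0.2) ⇒ IN Λ
candidate 6: (m,n)=(0,3) → π∥ = 0+3·λ ≈ 15.5777, π⊥ = 0+3·λ' ≈ -0.5777 ∈ [-1.6, -0.2) ⇒ IN Λ
candidate 7: (m,n)=(-1,6) → π∥ = -1+6·λ ≈ 30.1555, π⊥ = -1+6·λ' ≈ -2.1555 ∉ [-1.6, -0.2) ⇒ out
candidate 8: (m,n)=(0,1) → π∥ = 0+1·λ ≈ 5.1926, π⊥ = 0+1·λ' ≈ -0.1926 ∉ [-1.6, -0.2) ⇒ out
candidate 9: (m,n)=(1,5) → π∥ = 1+5·λ ≈ 26.9629, π⊥ = 1+5·λ' ≈ 0.0371 ∉ [-1.6, -0.2) ⇒ out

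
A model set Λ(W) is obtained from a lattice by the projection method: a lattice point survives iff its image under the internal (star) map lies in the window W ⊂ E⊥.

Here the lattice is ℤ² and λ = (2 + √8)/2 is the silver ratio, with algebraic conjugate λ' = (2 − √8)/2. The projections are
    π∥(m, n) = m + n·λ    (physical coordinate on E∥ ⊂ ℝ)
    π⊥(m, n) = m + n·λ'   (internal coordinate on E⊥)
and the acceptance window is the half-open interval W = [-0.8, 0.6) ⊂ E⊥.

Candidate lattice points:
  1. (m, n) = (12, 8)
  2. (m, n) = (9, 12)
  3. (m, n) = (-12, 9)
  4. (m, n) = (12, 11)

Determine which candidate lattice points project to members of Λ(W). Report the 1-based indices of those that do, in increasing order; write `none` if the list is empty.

none

λ' = (2−√8)/2 ≈ -0.4142.
[1] lift (12,8): star map gives 8.6863; window check -0.8 ≤ 8.6863 < 0.6 is false → out
[2] lift (9,12): star map gives 4.0294; window check -0.8 ≤ 4.0294 < 0.6 is false → out
[3] lift (-12,9): star map gives -15.7279; window check -0.8 ≤ -15.7279 < 0.6 is false → out
[4] lift (12,11): star map gives 7.4437; window check -0.8 ≤ 7.4437 < 0.6 is false → out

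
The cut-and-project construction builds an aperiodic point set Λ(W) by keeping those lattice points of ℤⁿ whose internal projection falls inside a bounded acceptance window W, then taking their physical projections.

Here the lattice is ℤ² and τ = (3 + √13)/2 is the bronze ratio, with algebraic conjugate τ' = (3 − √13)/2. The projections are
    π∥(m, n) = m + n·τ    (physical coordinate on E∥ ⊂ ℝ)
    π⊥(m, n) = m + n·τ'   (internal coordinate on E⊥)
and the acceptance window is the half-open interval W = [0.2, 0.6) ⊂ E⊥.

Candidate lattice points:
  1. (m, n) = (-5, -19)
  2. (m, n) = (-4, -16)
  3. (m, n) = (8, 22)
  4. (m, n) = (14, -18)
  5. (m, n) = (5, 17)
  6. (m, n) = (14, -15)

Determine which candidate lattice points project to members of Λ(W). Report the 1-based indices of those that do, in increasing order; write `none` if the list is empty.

Compute τ' = (3−√13)/2 = -0.3028, so π⊥(m,n) = m -0.3028·n.
#1 (-5,-19): internal coord -5 + (-19)·τ' = +0.7527; +0.7527 ∉ [0.2, 0.6) → out
#2 (-4,-16): internal coord -4 + (-16)·τ' = +0.8444; +0.8444 ∉ [0.2, 0.6) → out
#3 (8,22): internal coord 8 + (22)·τ' = +1.3389; +1.3389 ∉ [0.2, 0.6) → out
#4 (14,-18): internal coord 14 + (-18)·τ' = +19.4500; +19.4500 ∉ [0.2, 0.6) → out
#5 (5,17): internal coord 5 + (17)·τ' = -0.1472; -0.1472 ∉ [0.2, 0.6) → out
#6 (14,-15): internal coord 14 + (-15)·τ' = +18.5416; +18.5416 ∉ [0.2, 0.6) → out

none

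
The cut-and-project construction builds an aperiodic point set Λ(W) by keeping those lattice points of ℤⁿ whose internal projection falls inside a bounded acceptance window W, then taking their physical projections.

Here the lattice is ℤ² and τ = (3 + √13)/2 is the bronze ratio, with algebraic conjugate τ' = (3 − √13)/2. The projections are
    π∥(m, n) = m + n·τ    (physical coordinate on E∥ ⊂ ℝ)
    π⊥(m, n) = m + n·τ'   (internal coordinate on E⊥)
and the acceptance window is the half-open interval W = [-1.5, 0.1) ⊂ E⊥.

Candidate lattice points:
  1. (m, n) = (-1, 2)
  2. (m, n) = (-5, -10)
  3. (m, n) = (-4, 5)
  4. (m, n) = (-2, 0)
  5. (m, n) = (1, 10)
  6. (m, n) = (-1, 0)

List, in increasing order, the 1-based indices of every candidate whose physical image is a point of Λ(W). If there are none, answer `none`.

Numerically τ ≈ 3.30278 and τ' = −1/τ ≈ -0.30278.
[1] lift (-1,2): star map gives -1.60555; window check -1.5 ≤ -1.60555 < 0.1 is false → out
[2] lift (-5,-10): star map gives -1.97224; window check -1.5 ≤ -1.97224 < 0.1 is false → out
[3] lift (-4,5): star map gives -5.51388; window check -1.5 ≤ -5.51388 < 0.1 is false → out
[4] lift (-2,0): star map gives -2.00000; window check -1.5 ≤ -2.00000 < 0.1 is false → out
[5] lift (1,10): star map gives -2.02776; window check -1.5 ≤ -2.02776 < 0.1 is false → out
[6] lift (-1,0): star map gives -1.00000; window check -1.5 ≤ -1.00000 < 0.1 is true → IN Λ

6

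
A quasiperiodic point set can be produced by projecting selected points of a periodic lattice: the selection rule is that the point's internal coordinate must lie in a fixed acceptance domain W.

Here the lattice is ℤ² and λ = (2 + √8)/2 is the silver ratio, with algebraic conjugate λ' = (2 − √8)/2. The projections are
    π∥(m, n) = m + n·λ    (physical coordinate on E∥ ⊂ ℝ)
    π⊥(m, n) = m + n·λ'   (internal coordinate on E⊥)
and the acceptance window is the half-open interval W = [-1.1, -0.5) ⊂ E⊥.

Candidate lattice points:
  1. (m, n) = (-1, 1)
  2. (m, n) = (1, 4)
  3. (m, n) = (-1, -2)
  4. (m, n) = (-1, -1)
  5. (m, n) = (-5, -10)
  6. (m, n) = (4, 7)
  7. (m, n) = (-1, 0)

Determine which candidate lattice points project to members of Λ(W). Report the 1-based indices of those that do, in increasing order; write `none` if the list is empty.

2, 4, 5, 7

Numerically λ ≈ 2.41421 and λ' = −1/λ ≈ -0.41421.
candidate 1: (m,n)=(-1,1) → π∥ = -1+1·λ ≈ 1.41421, π⊥ = -1+1·λ' ≈ -1.41421 ∉ [-1.1, -0.5) ⇒ out
candidate 2: (m,n)=(1,4) → π∥ = 1+4·λ ≈ 10.65685, π⊥ = 1+4·λ' ≈ -0.65685 ∈ [-1.1, -0.5) ⇒ IN Λ
candidate 3: (m,n)=(-1,-2) → π∥ = -1-2·λ ≈ -5.82843, π⊥ = -1-2·λ' ≈ -0.17157 ∉ [-1.1, -0.5) ⇒ out
candidate 4: (m,n)=(-1,-1) → π∥ = -1-1·λ ≈ -3.41421, π⊥ = -1-1·λ' ≈ -0.58579 ∈ [-1.1, -0.5) ⇒ IN Λ
candidate 5: (m,n)=(-5,-10) → π∥ = -5-10·λ ≈ -29.14214, π⊥ = -5-10·λ' ≈ -0.85786 ∈ [-1.1, -0.5) ⇒ IN Λ
candidate 6: (m,n)=(4,7) → π∥ = 4+7·λ ≈ 20.89949, π⊥ = 4+7·λ' ≈ 1.10051 ∉ [-1.1, -0.5) ⇒ out
candidate 7: (m,n)=(-1,0) → π∥ = -1+0·λ ≈ -1.00000, π⊥ = -1+0·λ' ≈ -1.00000 ∈ [-1.1, -0.5) ⇒ IN Λ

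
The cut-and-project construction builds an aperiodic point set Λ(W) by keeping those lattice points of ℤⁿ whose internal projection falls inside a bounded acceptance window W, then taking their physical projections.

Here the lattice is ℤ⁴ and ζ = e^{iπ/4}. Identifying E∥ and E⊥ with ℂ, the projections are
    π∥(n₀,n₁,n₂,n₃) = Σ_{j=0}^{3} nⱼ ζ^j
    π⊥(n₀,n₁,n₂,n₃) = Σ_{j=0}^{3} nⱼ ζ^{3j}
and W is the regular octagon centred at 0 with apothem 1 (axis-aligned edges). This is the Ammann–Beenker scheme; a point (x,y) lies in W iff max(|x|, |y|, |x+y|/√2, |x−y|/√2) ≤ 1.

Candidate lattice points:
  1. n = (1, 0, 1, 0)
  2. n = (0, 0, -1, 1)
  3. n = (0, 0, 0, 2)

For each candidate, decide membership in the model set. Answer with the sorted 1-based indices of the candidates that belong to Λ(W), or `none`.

none

With ζ = e^{iπ/4} the internal vectors are ζ^0,ζ^3,ζ^6,ζ^9.
#1 (1, 0, 1, 0): internal (1.000000, -1.000000); octagon support 1.414214 vs apothem 1 → ∉ W
#2 (0, 0, -1, 1): internal (0.707107, 1.707107); octagon support 1.707107 vs apothem 1 → ∉ W
#3 (0, 0, 0, 2): internal (1.414214, 1.414214); octagon support 2.000000 vs apothem 1 → ∉ W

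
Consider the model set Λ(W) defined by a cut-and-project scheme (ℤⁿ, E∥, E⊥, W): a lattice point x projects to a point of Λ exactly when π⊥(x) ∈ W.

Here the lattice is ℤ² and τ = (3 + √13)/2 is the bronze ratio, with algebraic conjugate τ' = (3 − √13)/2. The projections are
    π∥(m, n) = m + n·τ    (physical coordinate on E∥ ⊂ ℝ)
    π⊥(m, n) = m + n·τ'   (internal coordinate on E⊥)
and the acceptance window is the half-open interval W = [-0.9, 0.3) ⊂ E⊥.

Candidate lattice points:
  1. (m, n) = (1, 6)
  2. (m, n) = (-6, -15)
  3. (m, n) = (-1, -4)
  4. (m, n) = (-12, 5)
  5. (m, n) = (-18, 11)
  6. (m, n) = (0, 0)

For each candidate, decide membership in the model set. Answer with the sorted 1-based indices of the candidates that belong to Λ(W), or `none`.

Compute τ' = (3−√13)/2 = -0.302776, so π⊥(m,n) = m -0.302776·n.
#1 (1,6): internal coord 1 + (6)·τ' = -0.816654; -0.816654 ∈ [-0.9, 0.3) → IN Λ
#2 (-6,-15): internal coord -6 + (-15)·τ' = -1.458365; -1.458365 ∉ [-0.9, 0.3) → out
#3 (-1,-4): internal coord -1 + (-4)·τ' = +0.211103; +0.211103 ∈ [-0.9, 0.3) → IN Λ
#4 (-12,5): internal coord -12 + (5)·τ' = -13.513878; -13.513878 ∉ [-0.9, 0.3) → out
#5 (-18,11): internal coord -18 + (11)·τ' = -21.330532; -21.330532 ∉ [-0.9, 0.3) → out
#6 (0,0): internal coord 0 + (0)·τ' = +0.000000; +0.000000 ∈ [-0.9, 0.3) → IN Λ

1, 3, 6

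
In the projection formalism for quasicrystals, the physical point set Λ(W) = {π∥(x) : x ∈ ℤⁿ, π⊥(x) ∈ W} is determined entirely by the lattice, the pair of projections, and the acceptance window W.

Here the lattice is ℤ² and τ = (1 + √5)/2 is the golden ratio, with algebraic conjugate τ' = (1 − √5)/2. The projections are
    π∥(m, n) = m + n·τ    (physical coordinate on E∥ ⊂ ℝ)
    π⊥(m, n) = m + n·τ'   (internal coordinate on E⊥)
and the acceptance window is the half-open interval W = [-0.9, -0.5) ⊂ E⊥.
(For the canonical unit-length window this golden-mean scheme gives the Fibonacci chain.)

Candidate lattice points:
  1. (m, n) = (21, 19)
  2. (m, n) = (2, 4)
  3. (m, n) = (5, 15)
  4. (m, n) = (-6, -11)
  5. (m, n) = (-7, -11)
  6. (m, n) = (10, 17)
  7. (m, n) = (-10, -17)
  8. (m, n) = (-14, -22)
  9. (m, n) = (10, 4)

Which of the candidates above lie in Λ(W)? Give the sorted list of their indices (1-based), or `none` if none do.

6

Numerically τ ≈ 1.61803 and τ' = −1/τ ≈ -0.61803.
[1] lift (21,19): star map gives 9.25735; window check -0.9 ≤ 9.25735 < -0.5 is false → out
[2] lift (2,4): star map gives -0.47214; window check -0.9 ≤ -0.47214 < -0.5 is false → out
[3] lift (5,15): star map gives -4.27051; window check -0.9 ≤ -4.27051 < -0.5 is false → out
[4] lift (-6,-11): star map gives 0.79837; window check -0.9 ≤ 0.79837 < -0.5 is false → out
[5] lift (-7,-11): star map gives -0.20163; window check -0.9 ≤ -0.20163 < -0.5 is false → out
[6] lift (10,17): star map gives -0.50658; window check -0.9 ≤ -0.50658 < -0.5 is true → IN Λ
[7] lift (-10,-17): star map gives 0.50658; window check -0.9 ≤ 0.50658 < -0.5 is false → out
[8] lift (-14,-22): star map gives -0.40325; window check -0.9 ≤ -0.40325 < -0.5 is false → out
[9] lift (10,4): star map gives 7.52786; window check -0.9 ≤ 7.52786 < -0.5 is false → out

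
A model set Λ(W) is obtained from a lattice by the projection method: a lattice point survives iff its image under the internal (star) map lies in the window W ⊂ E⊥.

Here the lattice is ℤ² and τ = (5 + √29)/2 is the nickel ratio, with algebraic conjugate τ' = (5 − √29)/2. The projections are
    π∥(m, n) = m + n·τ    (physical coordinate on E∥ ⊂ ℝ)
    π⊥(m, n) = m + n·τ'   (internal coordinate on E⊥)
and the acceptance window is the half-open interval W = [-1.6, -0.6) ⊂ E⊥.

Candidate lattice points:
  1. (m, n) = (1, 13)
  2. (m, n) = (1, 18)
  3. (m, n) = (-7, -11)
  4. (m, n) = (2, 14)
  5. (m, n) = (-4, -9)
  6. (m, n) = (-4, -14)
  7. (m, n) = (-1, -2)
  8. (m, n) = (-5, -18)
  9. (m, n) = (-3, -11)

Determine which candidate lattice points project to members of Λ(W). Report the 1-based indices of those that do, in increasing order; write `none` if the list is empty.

Numerically τ ≈ 5.192582 and τ' = −1/τ ≈ -0.192582.
candidate 1: (m,n)=(1,13) → π∥ = 1+13·τ ≈ 68.503571, π⊥ = 1+13·τ' ≈ -1.503571 ∈ [-1.6, -0.6) ⇒ IN Λ
candidate 2: (m,n)=(1,18) → π∥ = 1+18·τ ≈ 94.466483, π⊥ = 1+18·τ' ≈ -2.466483 ∉ [-1.6, -0.6) ⇒ out
candidate 3: (m,n)=(-7,-11) → π∥ = -7-11·τ ≈ -64.118406, π⊥ = -7-11·τ' ≈ -4.881594 ∉ [-1.6, -0.6) ⇒ out
candidate 4: (m,n)=(2,14) → π∥ = 2+14·τ ≈ 74.696154, π⊥ = 2+14·τ' ≈ -0.696154 ∈ [-1.6, -0.6) ⇒ IN Λ
candidate 5: (m,n)=(-4,-9) → π∥ = -4-9·τ ≈ -50.733242, π⊥ = -4-9·τ' ≈ -2.266758 ∉ [-1.6, -0.6) ⇒ out
candidate 6: (m,n)=(-4,-14) → π∥ = -4-14·τ ≈ -76.696154, π⊥ = -4-14·τ' ≈ -1.303846 ∈ [-1.6, -0.6) ⇒ IN Λ
candidate 7: (m,n)=(-1,-2) → π∥ = -1-2·τ ≈ -11.385165, π⊥ = -1-2·τ' ≈ -0.614835 ∈ [-1.6, -0.6) ⇒ IN Λ
candidate 8: (m,n)=(-5,-18) → π∥ = -5-18·τ ≈ -98.466483, π⊥ = -5-18·τ' ≈ -1.533517 ∈ [-1.6, -0.6) ⇒ IN Λ
candidate 9: (m,n)=(-3,-11) → π∥ = -3-11·τ ≈ -60.118406, π⊥ = -3-11·τ' ≈ -0.881594 ∈ [-1.6, -0.6) ⇒ IN Λ

1, 4, 6, 7, 8, 9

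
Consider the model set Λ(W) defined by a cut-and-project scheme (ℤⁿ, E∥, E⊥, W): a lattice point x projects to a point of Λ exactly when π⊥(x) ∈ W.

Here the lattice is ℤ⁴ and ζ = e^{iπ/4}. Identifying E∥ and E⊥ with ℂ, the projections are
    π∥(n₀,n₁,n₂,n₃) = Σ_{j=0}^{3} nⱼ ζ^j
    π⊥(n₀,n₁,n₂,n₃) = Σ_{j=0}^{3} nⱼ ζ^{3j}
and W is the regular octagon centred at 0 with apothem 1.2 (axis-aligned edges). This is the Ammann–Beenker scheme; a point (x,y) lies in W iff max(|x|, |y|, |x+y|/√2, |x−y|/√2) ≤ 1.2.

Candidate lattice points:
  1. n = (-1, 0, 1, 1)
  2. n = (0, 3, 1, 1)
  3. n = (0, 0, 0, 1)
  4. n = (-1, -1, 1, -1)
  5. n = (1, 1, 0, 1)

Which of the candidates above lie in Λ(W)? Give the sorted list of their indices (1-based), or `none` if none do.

Internal map: ζ^{3j} for j=0..3 gives (1,0), (−√2/2,√2/2), (0,−1), (√2/2,√2/2).
#1 (-1, 0, 1, 1): internal (-0.292893, -0.292893); octagon support 0.414214 vs apothem 1.2 → ∈ W
#2 (0, 3, 1, 1): internal (-1.414214, 1.828427); octagon support 2.292893 vs apothem 1.2 → ∉ W
#3 (0, 0, 0, 1): internal (0.707107, 0.707107); octagon support 1.000000 vs apothem 1.2 → ∈ W
#4 (-1, -1, 1, -1): internal (-1.000000, -2.414214); octagon support 2.414214 vs apothem 1.2 → ∉ W
#5 (1, 1, 0, 1): internal (1.000000, 1.414214); octagon support 1.707107 vs apothem 1.2 → ∉ W

1, 3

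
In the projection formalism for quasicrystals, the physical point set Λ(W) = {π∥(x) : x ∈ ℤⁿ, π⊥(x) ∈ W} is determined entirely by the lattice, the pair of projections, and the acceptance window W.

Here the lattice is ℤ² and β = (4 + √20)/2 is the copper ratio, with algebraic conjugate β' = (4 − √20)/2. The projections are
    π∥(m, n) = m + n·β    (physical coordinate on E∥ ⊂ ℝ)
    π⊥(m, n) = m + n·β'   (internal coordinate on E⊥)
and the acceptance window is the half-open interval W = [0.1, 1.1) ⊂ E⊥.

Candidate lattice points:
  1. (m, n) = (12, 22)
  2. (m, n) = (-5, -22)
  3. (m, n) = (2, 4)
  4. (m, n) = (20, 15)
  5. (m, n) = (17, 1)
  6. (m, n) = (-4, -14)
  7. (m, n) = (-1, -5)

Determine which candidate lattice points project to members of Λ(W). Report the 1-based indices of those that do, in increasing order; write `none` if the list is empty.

Compute β' = (4−√20)/2 = -0.236068, so π⊥(m,n) = m -0.236068·n.
#1 (12,22): internal coord 12 + (22)·β' = +6.806504; +6.806504 ∉ [0.1, 1.1) → out
#2 (-5,-22): internal coord -5 + (-22)·β' = +0.193496; +0.193496 ∈ [0.1, 1.1) → IN Λ
#3 (2,4): internal coord 2 + (4)·β' = +1.055728; +1.055728 ∈ [0.1, 1.1) → IN Λ
#4 (20,15): internal coord 20 + (15)·β' = +16.458980; +16.458980 ∉ [0.1, 1.1) → out
#5 (17,1): internal coord 17 + (1)·β' = +16.763932; +16.763932 ∉ [0.1, 1.1) → out
#6 (-4,-14): internal coord -4 + (-14)·β' = -0.695048; -0.695048 ∉ [0.1, 1.1) → out
#7 (-1,-5): internal coord -1 + (-5)·β' = +0.180340; +0.180340 ∈ [0.1, 1.1) → IN Λ

2, 3, 7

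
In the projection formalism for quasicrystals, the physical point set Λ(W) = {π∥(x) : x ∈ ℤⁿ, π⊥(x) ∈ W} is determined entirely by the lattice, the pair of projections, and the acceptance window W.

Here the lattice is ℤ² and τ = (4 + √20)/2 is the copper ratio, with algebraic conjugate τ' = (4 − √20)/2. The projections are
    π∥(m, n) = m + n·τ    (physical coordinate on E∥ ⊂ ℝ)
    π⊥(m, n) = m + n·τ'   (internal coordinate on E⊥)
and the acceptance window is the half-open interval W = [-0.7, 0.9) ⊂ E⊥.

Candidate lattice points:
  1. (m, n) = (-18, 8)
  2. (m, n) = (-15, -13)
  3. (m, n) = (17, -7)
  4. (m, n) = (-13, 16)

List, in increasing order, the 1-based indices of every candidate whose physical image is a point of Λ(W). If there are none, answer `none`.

none

Numerically τ ≈ 4.236068 and τ' = −1/τ ≈ -0.236068.
candidate 1: (m,n)=(-18,8) → π∥ = -18+8·τ ≈ 15.888544, π⊥ = -18+8·τ' ≈ -19.888544 ∉ [-0.7, 0.9) ⇒ out
candidate 2: (m,n)=(-15,-13) → π∥ = -15-13·τ ≈ -70.068884, π⊥ = -15-13·τ' ≈ -11.931116 ∉ [-0.7, 0.9) ⇒ out
candidate 3: (m,n)=(17,-7) → π∥ = 17-7·τ ≈ -12.652476, π⊥ = 17-7·τ' ≈ 18.652476 ∉ [-0.7, 0.9) ⇒ out
candidate 4: (m,n)=(-13,16) → π∥ = -13+16·τ ≈ 54.777088, π⊥ = -13+16·τ' ≈ -16.777088 ∉ [-0.7, 0.9) ⇒ out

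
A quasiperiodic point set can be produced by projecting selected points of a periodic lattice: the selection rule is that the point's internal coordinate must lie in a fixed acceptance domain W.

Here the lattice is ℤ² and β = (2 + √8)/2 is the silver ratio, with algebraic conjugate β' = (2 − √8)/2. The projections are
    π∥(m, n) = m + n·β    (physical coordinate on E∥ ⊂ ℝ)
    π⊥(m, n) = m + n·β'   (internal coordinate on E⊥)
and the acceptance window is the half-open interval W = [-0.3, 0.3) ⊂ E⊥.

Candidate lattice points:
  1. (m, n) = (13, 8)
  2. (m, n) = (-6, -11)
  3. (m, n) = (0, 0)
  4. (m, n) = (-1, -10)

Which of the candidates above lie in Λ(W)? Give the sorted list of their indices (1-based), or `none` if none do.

Numerically β ≈ 2.414214 and β' = −1/β ≈ -0.414214.
#1 (13,8): internal coord 13 + (8)·β' = +9.686292; +9.686292 ∉ [-0.3, 0.3) → out
#2 (-6,-11): internal coord -6 + (-11)·β' = -1.443651; -1.443651 ∉ [-0.3, 0.3) → out
#3 (0,0): internal coord 0 + (0)·β' = +0.000000; +0.000000 ∈ [-0.3, 0.3) → IN Λ
#4 (-1,-10): internal coord -1 + (-10)·β' = +3.142136; +3.142136 ∉ [-0.3, 0.3) → out

3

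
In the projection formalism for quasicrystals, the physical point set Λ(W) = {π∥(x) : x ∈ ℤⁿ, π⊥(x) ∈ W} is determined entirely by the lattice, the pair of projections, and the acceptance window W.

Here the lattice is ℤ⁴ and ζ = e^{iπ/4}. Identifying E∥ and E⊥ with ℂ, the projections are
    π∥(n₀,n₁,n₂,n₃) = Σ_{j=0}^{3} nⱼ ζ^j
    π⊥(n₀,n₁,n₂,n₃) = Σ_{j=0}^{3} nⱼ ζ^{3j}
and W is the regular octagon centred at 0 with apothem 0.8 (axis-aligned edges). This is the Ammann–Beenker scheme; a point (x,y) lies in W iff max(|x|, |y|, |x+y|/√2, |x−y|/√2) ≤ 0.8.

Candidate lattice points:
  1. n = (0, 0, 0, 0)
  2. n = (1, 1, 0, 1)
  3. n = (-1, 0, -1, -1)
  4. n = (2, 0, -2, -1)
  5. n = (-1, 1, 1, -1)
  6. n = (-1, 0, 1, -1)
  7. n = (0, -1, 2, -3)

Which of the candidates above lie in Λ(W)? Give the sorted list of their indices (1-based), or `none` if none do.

With ζ = e^{iπ/4} the internal vectors are ζ^0,ζ^3,ζ^6,ζ^9.
#1 (0, 0, 0, 0): internal (0.00000, 0.00000); octagon support 0.00000 vs apothem 0.8 → ∈ W
#2 (1, 1, 0, 1): internal (1.00000, 1.41421); octagon support 1.70711 vs apothem 0.8 → ∉ W
#3 (-1, 0, -1, -1): internal (-1.70711, 0.29289); octagon support 1.70711 vs apothem 0.8 → ∉ W
#4 (2, 0, -2, -1): internal (1.29289, 1.29289); octagon support 1.82843 vs apothem 0.8 → ∉ W
#5 (-1, 1, 1, -1): internal (-2.41421, -1.00000); octagon support 2.41421 vs apothem 0.8 → ∉ W
#6 (-1, 0, 1, -1): internal (-1.70711, -1.70711); octagon support 2.41421 vs apothem 0.8 → ∉ W
#7 (0, -1, 2, -3): internal (-1.41421, -4.82843); octagon support 4.82843 vs apothem 0.8 → ∉ W

1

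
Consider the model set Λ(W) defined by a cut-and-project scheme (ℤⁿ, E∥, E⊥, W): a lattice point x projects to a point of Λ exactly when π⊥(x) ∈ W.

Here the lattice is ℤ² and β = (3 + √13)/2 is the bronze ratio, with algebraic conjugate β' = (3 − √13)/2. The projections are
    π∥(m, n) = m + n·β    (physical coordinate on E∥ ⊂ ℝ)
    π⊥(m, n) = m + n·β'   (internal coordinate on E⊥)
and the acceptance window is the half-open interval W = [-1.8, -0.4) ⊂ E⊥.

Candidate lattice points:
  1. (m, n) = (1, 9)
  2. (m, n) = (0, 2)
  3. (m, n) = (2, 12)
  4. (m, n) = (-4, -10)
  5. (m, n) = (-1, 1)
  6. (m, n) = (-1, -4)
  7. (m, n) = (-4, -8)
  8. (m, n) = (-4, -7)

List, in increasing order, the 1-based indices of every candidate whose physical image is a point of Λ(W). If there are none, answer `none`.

1, 2, 3, 4, 5, 7

Numerically β ≈ 3.3028 and β' = −1/β ≈ -0.3028.
[1] lift (1,9): star map gives -1.7250; window check -1.8 ≤ -1.7250 < -0.4 is true → IN Λ
[2] lift (0,2): star map gives -0.6056; window check -1.8 ≤ -0.6056 < -0.4 is true → IN Λ
[3] lift (2,12): star map gives -1.6333; window check -1.8 ≤ -1.6333 < -0.4 is true → IN Λ
[4] lift (-4,-10): star map gives -0.9722; window check -1.8 ≤ -0.9722 < -0.4 is true → IN Λ
[5] lift (-1,1): star map gives -1.3028; window check -1.8 ≤ -1.3028 < -0.4 is true → IN Λ
[6] lift (-1,-4): star map gives 0.2111; window check -1.8 ≤ 0.2111 < -0.4 is false → out
[7] lift (-4,-8): star map gives -1.5778; window check -1.8 ≤ -1.5778 < -0.4 is true → IN Λ
[8] lift (-4,-7): star map gives -1.8806; window check -1.8 ≤ -1.8806 < -0.4 is false → out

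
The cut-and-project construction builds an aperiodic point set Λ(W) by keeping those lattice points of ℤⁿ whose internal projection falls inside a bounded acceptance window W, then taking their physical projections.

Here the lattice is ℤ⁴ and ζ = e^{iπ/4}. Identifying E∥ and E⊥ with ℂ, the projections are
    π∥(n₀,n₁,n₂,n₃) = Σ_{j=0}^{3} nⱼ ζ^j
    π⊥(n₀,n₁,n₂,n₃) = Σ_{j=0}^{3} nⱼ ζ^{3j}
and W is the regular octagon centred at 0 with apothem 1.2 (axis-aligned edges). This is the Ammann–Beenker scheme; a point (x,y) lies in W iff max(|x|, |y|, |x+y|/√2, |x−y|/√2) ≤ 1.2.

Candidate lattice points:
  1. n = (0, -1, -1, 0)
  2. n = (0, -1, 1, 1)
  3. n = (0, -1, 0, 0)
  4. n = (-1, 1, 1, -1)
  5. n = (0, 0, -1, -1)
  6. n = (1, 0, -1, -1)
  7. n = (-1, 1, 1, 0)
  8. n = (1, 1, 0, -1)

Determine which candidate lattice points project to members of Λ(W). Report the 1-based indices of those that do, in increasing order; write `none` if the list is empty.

With ζ = e^{iπ/4} the internal vectors are ζ^0,ζ^3,ζ^6,ζ^9.
candidate 1: n = (0, -1, -1, 0) → π⊥ ≈ (+0.707107, +0.292893); max(|x|,|y|,|x±y|/√2) = 0.707107 ≤ 1.2 ⇒ ∈ W
candidate 2: n = (0, -1, 1, 1) → π⊥ ≈ (+1.414214, -1.000000); max(|x|,|y|,|x±y|/√2) = 1.707107 > 1.2 ⇒ ∉ W
candidate 3: n = (0, -1, 0, 0) → π⊥ ≈ (+0.707107, -0.707107); max(|x|,|y|,|x±y|/√2) = 1.000000 ≤ 1.2 ⇒ ∈ W
candidate 4: n = (-1, 1, 1, -1) → π⊥ ≈ (-2.414214, -1.000000); max(|x|,|y|,|x±y|/√2) = 2.414214 > 1.2 ⇒ ∉ W
candidate 5: n = (0, 0, -1, -1) → π⊥ ≈ (-0.707107, +0.292893); max(|x|,|y|,|x±y|/√2) = 0.707107 ≤ 1.2 ⇒ ∈ W
candidate 6: n = (1, 0, -1, -1) → π⊥ ≈ (+0.292893, +0.292893); max(|x|,|y|,|x±y|/√2) = 0.414214 ≤ 1.2 ⇒ ∈ W
candidate 7: n = (-1, 1, 1, 0) → π⊥ ≈ (-1.707107, -0.292893); max(|x|,|y|,|x±y|/√2) = 1.707107 > 1.2 ⇒ ∉ W
candidate 8: n = (1, 1, 0, -1) → π⊥ ≈ (-0.414214, +0.000000); max(|x|,|y|,|x±y|/√2) = 0.414214 ≤ 1.2 ⇒ ∈ W

1, 3, 5, 6, 8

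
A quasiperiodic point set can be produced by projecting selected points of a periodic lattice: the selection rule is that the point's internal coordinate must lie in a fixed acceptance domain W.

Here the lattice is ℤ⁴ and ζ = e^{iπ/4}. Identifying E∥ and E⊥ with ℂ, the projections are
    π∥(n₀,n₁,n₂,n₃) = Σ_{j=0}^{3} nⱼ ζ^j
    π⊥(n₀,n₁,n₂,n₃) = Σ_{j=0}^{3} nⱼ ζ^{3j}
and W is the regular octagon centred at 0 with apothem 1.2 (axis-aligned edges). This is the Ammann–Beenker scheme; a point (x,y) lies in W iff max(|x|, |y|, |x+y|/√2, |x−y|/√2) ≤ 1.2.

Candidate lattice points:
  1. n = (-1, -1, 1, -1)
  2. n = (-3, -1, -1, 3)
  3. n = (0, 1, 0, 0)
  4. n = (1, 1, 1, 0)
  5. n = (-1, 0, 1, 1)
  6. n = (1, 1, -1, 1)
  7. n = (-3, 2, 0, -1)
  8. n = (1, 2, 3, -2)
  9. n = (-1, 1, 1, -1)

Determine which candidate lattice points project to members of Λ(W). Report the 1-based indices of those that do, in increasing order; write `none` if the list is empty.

3, 4, 5

π⊥(n) = n₀ + n₁ζ³ + n₂ζ⁶ + n₃ζ⁹ where ζ = e^{iπ/4}.
candidate 1: n = (-1, -1, 1, -1) → π⊥ ≈ (-1.0000, -2.4142); max(|x|,|y|,|x±y|/√2) = 2.4142 > 1.2 ⇒ ∉ W
candidate 2: n = (-3, -1, -1, 3) → π⊥ ≈ (-0.1716, +2.4142); max(|x|,|y|,|x±y|/√2) = 2.4142 > 1.2 ⇒ ∉ W
candidate 3: n = (0, 1, 0, 0) → π⊥ ≈ (-0.7071, +0.7071); max(|x|,|y|,|x±y|/√2) = 1.0000 ≤ 1.2 ⇒ ∈ W
candidate 4: n = (1, 1, 1, 0) → π⊥ ≈ (+0.2929, -0.2929); max(|x|,|y|,|x±y|/√2) = 0.4142 ≤ 1.2 ⇒ ∈ W
candidate 5: n = (-1, 0, 1, 1) → π⊥ ≈ (-0.2929, -0.2929); max(|x|,|y|,|x±y|/√2) = 0.4142 ≤ 1.2 ⇒ ∈ W
candidate 6: n = (1, 1, -1, 1) → π⊥ ≈ (+1.0000, +2.4142); max(|x|,|y|,|x±y|/√2) = 2.4142 > 1.2 ⇒ ∉ W
candidate 7: n = (-3, 2, 0, -1) → π⊥ ≈ (-5.1213, +0.7071); max(|x|,|y|,|x±y|/√2) = 5.1213 > 1.2 ⇒ ∉ W
candidate 8: n = (1, 2, 3, -2) → π⊥ ≈ (-1.8284, -3.0000); max(|x|,|y|,|x±y|/√2) = 3.4142 > 1.2 ⇒ ∉ W
candidate 9: n = (-1, 1, 1, -1) → π⊥ ≈ (-2.4142, -1.0000); max(|x|,|y|,|x±y|/√2) = 2.4142 > 1.2 ⇒ ∉ W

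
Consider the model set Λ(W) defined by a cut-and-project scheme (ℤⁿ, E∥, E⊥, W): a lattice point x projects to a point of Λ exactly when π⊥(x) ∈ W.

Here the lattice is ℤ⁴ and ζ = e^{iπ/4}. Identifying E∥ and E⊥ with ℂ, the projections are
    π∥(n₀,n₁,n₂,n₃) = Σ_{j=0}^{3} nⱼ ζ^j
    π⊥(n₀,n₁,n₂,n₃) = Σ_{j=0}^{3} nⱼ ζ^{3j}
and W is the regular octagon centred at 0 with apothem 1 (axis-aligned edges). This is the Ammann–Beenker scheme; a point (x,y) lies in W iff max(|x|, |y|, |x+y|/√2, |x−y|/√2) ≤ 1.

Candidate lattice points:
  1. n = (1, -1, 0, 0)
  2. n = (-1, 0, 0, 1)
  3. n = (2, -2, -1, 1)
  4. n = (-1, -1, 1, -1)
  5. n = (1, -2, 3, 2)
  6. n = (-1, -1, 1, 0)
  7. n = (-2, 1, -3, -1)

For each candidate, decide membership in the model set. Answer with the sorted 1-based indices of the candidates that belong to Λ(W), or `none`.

Internal map: ζ^{3j} for j=0..3 gives (1,0), (−√2/2,√2/2), (0,−1), (√2/2,√2/2).
candidate 1: n = (1, -1, 0, 0) → π⊥ ≈ (+1.707107, -0.707107); max(|x|,|y|,|x±y|/√2) = 1.707107 > 1 ⇒ ∉ W
candidate 2: n = (-1, 0, 0, 1) → π⊥ ≈ (-0.292893, +0.707107); max(|x|,|y|,|x±y|/√2) = 0.707107 ≤ 1 ⇒ ∈ W
candidate 3: n = (2, -2, -1, 1) → π⊥ ≈ (+4.121320, +0.292893); max(|x|,|y|,|x±y|/√2) = 4.121320 > 1 ⇒ ∉ W
candidate 4: n = (-1, -1, 1, -1) → π⊥ ≈ (-1.000000, -2.414214); max(|x|,|y|,|x±y|/√2) = 2.414214 > 1 ⇒ ∉ W
candidate 5: n = (1, -2, 3, 2) → π⊥ ≈ (+3.828427, -3.000000); max(|x|,|y|,|x±y|/√2) = 4.828427 > 1 ⇒ ∉ W
candidate 6: n = (-1, -1, 1, 0) → π⊥ ≈ (-0.292893, -1.707107); max(|x|,|y|,|x±y|/√2) = 1.707107 > 1 ⇒ ∉ W
candidate 7: n = (-2, 1, -3, -1) → π⊥ ≈ (-3.414214, +3.000000); max(|x|,|y|,|x±y|/√2) = 4.535534 > 1 ⇒ ∉ W

2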